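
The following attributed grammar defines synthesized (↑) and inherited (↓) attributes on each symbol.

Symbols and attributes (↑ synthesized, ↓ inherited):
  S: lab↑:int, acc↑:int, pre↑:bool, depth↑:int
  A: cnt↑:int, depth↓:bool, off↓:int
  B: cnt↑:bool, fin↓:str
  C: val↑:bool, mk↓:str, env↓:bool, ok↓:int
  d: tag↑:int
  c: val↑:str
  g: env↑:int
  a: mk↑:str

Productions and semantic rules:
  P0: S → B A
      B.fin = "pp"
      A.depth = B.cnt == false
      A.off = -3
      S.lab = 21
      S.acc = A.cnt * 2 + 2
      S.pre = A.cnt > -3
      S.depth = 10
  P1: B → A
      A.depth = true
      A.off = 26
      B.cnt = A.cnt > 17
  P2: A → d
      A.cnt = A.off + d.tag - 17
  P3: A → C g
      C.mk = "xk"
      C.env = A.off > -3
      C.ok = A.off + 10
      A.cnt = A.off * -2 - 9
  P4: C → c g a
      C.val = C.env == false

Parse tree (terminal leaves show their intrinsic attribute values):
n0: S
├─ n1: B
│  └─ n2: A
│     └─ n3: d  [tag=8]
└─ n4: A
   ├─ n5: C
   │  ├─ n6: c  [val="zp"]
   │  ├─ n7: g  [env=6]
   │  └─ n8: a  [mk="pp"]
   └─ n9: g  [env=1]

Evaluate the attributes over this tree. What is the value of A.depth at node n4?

true

1. n1.fin = "pp"  ["pp"]
2. n2.depth = true  [true]
3. n2.off = 26  [26]
4. n3.tag = 8  [terminal]
5. n2.cnt = 17  [A.off + d.tag - 17]
6. n1.cnt = false  [A.cnt > 17]
7. n4.depth = true  [B.cnt == false]
8. n4.off = -3  [-3]
9. n5.mk = "xk"  ["xk"]
10. n5.env = false  [A.off > -3]
11. n5.ok = 7  [A.off + 10]
12. n6.val = "zp"  [terminal]
13. n7.env = 6  [terminal]
14. n8.mk = "pp"  [terminal]
15. n5.val = true  [C.env == false]
16. n9.env = 1  [terminal]
17. n4.cnt = -3  [A.off * -2 - 9]
18. n0.lab = 21  [21]
19. n0.acc = -4  [A.cnt * 2 + 2]
20. n0.pre = false  [A.cnt > -3]
21. n0.depth = 10  [10]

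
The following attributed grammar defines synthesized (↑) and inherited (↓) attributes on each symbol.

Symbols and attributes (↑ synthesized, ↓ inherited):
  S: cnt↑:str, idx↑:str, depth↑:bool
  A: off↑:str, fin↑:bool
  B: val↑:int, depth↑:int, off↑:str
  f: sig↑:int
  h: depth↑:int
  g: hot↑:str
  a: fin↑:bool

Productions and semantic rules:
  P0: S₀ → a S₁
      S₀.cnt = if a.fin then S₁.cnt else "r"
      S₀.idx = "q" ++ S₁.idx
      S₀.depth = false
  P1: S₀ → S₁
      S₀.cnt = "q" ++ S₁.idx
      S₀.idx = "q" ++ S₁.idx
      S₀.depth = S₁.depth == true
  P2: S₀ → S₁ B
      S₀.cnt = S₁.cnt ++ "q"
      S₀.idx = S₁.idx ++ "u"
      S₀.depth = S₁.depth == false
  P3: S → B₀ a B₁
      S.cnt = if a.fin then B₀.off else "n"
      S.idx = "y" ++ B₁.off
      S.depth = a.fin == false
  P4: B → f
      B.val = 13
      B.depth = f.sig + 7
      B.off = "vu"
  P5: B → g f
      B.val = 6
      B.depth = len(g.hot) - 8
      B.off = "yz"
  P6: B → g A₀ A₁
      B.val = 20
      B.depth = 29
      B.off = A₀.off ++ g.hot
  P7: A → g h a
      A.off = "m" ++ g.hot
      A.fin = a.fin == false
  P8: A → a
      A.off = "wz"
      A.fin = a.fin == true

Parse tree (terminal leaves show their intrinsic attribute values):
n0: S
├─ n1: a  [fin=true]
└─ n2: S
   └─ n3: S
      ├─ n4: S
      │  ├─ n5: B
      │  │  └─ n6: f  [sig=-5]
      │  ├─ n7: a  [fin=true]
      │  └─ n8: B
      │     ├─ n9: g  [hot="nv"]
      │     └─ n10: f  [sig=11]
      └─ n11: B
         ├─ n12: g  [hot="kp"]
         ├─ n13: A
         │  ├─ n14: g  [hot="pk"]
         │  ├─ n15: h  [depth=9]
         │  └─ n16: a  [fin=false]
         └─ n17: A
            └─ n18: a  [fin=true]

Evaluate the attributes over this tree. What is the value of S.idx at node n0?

1. n1.fin = true  [terminal]
2. n6.sig = -5  [terminal]
3. n5.val = 13  [13]
4. n5.depth = 2  [f.sig + 7]
5. n5.off = "vu"  ["vu"]
6. n7.fin = true  [terminal]
7. n9.hot = "nv"  [terminal]
8. n10.sig = 11  [terminal]
9. n8.val = 6  [6]
10. n8.depth = -6  [len(g.hot) - 8]
11. n8.off = "yz"  ["yz"]
12. n4.cnt = "vu"  [if a.fin then B₀.off else "n"]
13. n4.idx = "yyz"  ["y" ++ B₁.off]
14. n4.depth = false  [a.fin == false]
15. n12.hot = "kp"  [terminal]
16. n14.hot = "pk"  [terminal]
17. n15.depth = 9  [terminal]
18. n16.fin = false  [terminal]
19. n13.off = "mpk"  ["m" ++ g.hot]
20. n13.fin = true  [a.fin == false]
21. n18.fin = true  [terminal]
22. n17.off = "wz"  ["wz"]
23. n17.fin = true  [a.fin == true]
24. n11.val = 20  [20]
25. n11.depth = 29  [29]
26. n11.off = "mpkkp"  [A₀.off ++ g.hot]
27. n3.cnt = "vuq"  [S₁.cnt ++ "q"]
28. n3.idx = "yyzu"  [S₁.idx ++ "u"]
29. n3.depth = true  [S₁.depth == false]
30. n2.cnt = "qyyzu"  ["q" ++ S₁.idx]
31. n2.idx = "qyyzu"  ["q" ++ S₁.idx]
32. n2.depth = true  [S₁.depth == true]
33. n0.cnt = "qyyzu"  [if a.fin then S₁.cnt else "r"]
34. n0.idx = "qqyyzu"  ["q" ++ S₁.idx]
35. n0.depth = false  [false]

"qqyyzu"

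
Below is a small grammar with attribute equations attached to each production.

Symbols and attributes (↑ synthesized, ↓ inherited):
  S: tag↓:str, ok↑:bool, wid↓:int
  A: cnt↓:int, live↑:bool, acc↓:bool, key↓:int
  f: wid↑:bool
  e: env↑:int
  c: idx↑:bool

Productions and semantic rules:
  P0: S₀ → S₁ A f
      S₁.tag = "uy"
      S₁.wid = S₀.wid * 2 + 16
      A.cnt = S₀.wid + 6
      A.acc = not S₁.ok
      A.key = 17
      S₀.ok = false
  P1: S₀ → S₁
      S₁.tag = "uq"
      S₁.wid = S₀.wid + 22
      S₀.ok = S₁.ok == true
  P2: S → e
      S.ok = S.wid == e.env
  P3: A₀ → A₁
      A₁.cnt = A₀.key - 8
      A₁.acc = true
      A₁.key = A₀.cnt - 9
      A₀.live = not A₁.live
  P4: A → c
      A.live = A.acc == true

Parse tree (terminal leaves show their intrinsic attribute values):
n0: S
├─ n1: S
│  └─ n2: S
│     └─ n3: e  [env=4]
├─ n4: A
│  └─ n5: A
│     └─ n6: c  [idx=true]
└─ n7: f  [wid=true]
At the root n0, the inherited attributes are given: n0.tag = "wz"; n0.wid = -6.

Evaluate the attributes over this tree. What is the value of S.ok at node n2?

false

1. n0.tag = "wz"  [given at root]
2. n0.wid = -6  [given at root]
3. n1.tag = "uy"  ["uy"]
4. n1.wid = 4  [S₀.wid * 2 + 16]
5. n2.tag = "uq"  ["uq"]
6. n2.wid = 26  [S₀.wid + 22]
7. n3.env = 4  [terminal]
8. n2.ok = false  [S.wid == e.env]
9. n1.ok = false  [S₁.ok == true]
10. n4.cnt = 0  [S₀.wid + 6]
11. n4.acc = true  [not S₁.ok]
12. n4.key = 17  [17]
13. n5.cnt = 9  [A₀.key - 8]
14. n5.acc = true  [true]
15. n5.key = -9  [A₀.cnt - 9]
16. n6.idx = true  [terminal]
17. n5.live = true  [A.acc == true]
18. n4.live = false  [not A₁.live]
19. n7.wid = true  [terminal]
20. n0.ok = false  [false]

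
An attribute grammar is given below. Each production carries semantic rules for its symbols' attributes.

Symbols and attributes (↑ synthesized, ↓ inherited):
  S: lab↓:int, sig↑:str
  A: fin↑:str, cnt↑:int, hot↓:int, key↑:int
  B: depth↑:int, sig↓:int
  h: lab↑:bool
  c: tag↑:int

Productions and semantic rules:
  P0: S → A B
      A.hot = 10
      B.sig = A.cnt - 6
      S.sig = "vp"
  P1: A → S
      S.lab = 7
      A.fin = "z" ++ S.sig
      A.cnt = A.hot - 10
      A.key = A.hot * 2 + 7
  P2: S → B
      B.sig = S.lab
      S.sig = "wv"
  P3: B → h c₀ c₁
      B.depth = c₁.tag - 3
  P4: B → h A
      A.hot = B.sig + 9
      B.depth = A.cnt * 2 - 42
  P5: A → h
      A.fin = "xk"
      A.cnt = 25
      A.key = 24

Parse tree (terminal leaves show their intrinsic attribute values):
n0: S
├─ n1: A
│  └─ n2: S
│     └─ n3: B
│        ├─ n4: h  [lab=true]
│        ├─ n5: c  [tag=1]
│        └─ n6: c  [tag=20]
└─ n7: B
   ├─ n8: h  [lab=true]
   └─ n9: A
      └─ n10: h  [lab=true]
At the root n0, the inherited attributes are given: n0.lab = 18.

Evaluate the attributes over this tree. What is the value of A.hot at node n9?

3

1. n0.lab = 18  [given at root]
2. n1.hot = 10  [10]
3. n2.lab = 7  [7]
4. n3.sig = 7  [S.lab]
5. n4.lab = true  [terminal]
6. n5.tag = 1  [terminal]
7. n6.tag = 20  [terminal]
8. n3.depth = 17  [c₁.tag - 3]
9. n2.sig = "wv"  ["wv"]
10. n1.fin = "zwv"  ["z" ++ S.sig]
11. n1.cnt = 0  [A.hot - 10]
12. n1.key = 27  [A.hot * 2 + 7]
13. n7.sig = -6  [A.cnt - 6]
14. n8.lab = true  [terminal]
15. n9.hot = 3  [B.sig + 9]
16. n10.lab = true  [terminal]
17. n9.fin = "xk"  ["xk"]
18. n9.cnt = 25  [25]
19. n9.key = 24  [24]
20. n7.depth = 8  [A.cnt * 2 - 42]
21. n0.sig = "vp"  ["vp"]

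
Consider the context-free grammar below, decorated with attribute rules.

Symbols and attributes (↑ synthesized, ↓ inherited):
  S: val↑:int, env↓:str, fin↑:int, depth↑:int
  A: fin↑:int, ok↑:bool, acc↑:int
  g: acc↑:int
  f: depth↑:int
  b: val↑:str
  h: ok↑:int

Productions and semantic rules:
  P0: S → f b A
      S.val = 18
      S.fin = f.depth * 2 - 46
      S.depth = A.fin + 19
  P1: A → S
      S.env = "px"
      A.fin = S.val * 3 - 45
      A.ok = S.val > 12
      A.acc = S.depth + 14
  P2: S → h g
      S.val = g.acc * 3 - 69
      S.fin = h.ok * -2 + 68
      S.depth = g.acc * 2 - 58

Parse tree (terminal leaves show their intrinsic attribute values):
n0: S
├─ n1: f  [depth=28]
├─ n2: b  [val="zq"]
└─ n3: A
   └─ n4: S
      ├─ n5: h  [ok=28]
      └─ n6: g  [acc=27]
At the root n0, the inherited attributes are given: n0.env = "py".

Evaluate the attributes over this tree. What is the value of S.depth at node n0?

1. n0.env = "py"  [given at root]
2. n1.depth = 28  [terminal]
3. n2.val = "zq"  [terminal]
4. n4.env = "px"  ["px"]
5. n5.ok = 28  [terminal]
6. n6.acc = 27  [terminal]
7. n4.val = 12  [g.acc * 3 - 69]
8. n4.fin = 12  [h.ok * -2 + 68]
9. n4.depth = -4  [g.acc * 2 - 58]
10. n3.fin = -9  [S.val * 3 - 45]
11. n3.ok = false  [S.val > 12]
12. n3.acc = 10  [S.depth + 14]
13. n0.val = 18  [18]
14. n0.fin = 10  [f.depth * 2 - 46]
15. n0.depth = 10  [A.fin + 19]

10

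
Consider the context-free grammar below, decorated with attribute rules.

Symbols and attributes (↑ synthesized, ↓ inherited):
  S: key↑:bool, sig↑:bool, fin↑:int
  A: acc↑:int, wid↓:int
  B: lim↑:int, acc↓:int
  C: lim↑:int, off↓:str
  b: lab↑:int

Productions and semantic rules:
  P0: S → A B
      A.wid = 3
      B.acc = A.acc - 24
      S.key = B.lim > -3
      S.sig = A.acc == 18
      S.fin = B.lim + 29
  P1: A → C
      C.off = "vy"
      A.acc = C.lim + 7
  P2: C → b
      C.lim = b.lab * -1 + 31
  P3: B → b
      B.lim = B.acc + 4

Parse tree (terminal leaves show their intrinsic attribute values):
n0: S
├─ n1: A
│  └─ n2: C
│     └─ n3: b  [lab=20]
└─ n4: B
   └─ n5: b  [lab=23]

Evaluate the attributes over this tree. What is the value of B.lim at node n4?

1. n1.wid = 3  [3]
2. n2.off = "vy"  ["vy"]
3. n3.lab = 20  [terminal]
4. n2.lim = 11  [b.lab * -1 + 31]
5. n1.acc = 18  [C.lim + 7]
6. n4.acc = -6  [A.acc - 24]
7. n5.lab = 23  [terminal]
8. n4.lim = -2  [B.acc + 4]
9. n0.key = true  [B.lim > -3]
10. n0.sig = true  [A.acc == 18]
11. n0.fin = 27  [B.lim + 29]

-2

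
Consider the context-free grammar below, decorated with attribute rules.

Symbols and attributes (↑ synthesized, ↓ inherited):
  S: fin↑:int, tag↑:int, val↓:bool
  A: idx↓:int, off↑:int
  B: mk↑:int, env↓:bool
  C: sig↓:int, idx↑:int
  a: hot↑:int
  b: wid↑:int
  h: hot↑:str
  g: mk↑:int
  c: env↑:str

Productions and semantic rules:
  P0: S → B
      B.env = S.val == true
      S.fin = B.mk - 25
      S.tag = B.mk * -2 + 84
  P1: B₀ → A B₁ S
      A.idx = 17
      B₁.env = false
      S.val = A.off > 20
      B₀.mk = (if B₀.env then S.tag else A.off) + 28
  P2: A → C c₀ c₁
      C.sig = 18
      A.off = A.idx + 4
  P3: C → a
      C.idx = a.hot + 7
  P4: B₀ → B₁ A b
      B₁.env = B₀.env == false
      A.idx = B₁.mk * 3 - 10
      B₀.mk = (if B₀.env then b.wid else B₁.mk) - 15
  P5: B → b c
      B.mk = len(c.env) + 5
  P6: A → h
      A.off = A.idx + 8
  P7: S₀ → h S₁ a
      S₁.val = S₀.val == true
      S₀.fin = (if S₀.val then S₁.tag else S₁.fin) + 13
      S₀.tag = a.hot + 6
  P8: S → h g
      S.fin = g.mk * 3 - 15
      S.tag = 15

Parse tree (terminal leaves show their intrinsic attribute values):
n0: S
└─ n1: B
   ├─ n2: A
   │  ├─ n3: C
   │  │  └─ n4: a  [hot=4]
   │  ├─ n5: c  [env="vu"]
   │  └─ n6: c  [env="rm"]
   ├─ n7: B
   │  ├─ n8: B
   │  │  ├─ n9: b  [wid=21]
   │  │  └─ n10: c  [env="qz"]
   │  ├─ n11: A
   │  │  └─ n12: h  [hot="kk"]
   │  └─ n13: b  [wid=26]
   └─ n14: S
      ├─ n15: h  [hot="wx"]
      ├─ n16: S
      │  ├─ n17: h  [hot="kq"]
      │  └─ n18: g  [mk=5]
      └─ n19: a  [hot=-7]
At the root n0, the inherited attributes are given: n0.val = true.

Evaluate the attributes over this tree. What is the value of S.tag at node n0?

30

1. n0.val = true  [given at root]
2. n1.env = true  [S.val == true]
3. n2.idx = 17  [17]
4. n3.sig = 18  [18]
5. n4.hot = 4  [terminal]
6. n3.idx = 11  [a.hot + 7]
7. n5.env = "vu"  [terminal]
8. n6.env = "rm"  [terminal]
9. n2.off = 21  [A.idx + 4]
10. n7.env = false  [false]
11. n8.env = true  [B₀.env == false]
12. n9.wid = 21  [terminal]
13. n10.env = "qz"  [terminal]
14. n8.mk = 7  [len(c.env) + 5]
15. n11.idx = 11  [B₁.mk * 3 - 10]
16. n12.hot = "kk"  [terminal]
17. n11.off = 19  [A.idx + 8]
18. n13.wid = 26  [terminal]
19. n7.mk = -8  [(if B₀.env then b.wid else B₁.mk) - 15]
20. n14.val = true  [A.off > 20]
21. n15.hot = "wx"  [terminal]
22. n16.val = true  [S₀.val == true]
23. n17.hot = "kq"  [terminal]
24. n18.mk = 5  [terminal]
25. n16.fin = 0  [g.mk * 3 - 15]
26. n16.tag = 15  [15]
27. n19.hot = -7  [terminal]
28. n14.fin = 28  [(if S₀.val then S₁.tag else S₁.fin) + 13]
29. n14.tag = -1  [a.hot + 6]
30. n1.mk = 27  [(if B₀.env then S.tag else A.off) + 28]
31. n0.fin = 2  [B.mk - 25]
32. n0.tag = 30  [B.mk * -2 + 84]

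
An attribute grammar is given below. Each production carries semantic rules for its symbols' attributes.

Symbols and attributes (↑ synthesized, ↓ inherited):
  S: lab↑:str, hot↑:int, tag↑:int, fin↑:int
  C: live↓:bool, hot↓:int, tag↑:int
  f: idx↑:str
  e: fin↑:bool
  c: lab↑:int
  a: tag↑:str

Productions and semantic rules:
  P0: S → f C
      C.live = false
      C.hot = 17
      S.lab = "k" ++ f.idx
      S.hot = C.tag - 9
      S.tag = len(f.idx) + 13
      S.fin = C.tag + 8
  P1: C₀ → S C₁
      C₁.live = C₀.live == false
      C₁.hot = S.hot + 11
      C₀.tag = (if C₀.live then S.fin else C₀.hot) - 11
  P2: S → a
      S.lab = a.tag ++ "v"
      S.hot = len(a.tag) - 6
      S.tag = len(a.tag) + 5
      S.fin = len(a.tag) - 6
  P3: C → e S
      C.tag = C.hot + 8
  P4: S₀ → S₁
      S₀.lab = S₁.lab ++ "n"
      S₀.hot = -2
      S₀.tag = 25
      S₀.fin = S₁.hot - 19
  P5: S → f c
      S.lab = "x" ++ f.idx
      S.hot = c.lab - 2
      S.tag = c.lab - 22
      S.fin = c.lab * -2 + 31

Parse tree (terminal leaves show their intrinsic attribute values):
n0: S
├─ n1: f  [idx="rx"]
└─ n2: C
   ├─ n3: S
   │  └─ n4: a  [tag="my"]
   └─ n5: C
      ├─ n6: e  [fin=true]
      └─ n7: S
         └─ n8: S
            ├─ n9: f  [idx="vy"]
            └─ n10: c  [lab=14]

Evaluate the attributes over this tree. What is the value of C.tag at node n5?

1. n1.idx = "rx"  [terminal]
2. n2.live = false  [false]
3. n2.hot = 17  [17]
4. n4.tag = "my"  [terminal]
5. n3.lab = "myv"  [a.tag ++ "v"]
6. n3.hot = -4  [len(a.tag) - 6]
7. n3.tag = 7  [len(a.tag) + 5]
8. n3.fin = -4  [len(a.tag) - 6]
9. n5.live = true  [C₀.live == false]
10. n5.hot = 7  [S.hot + 11]
11. n6.fin = true  [terminal]
12. n9.idx = "vy"  [terminal]
13. n10.lab = 14  [terminal]
14. n8.lab = "xvy"  ["x" ++ f.idx]
15. n8.hot = 12  [c.lab - 2]
16. n8.tag = -8  [c.lab - 22]
17. n8.fin = 3  [c.lab * -2 + 31]
18. n7.lab = "xvyn"  [S₁.lab ++ "n"]
19. n7.hot = -2  [-2]
20. n7.tag = 25  [25]
21. n7.fin = -7  [S₁.hot - 19]
22. n5.tag = 15  [C.hot + 8]
23. n2.tag = 6  [(if C₀.live then S.fin else C₀.hot) - 11]
24. n0.lab = "krx"  ["k" ++ f.idx]
25. n0.hot = -3  [C.tag - 9]
26. n0.tag = 15  [len(f.idx) + 13]
27. n0.fin = 14  [C.tag + 8]

15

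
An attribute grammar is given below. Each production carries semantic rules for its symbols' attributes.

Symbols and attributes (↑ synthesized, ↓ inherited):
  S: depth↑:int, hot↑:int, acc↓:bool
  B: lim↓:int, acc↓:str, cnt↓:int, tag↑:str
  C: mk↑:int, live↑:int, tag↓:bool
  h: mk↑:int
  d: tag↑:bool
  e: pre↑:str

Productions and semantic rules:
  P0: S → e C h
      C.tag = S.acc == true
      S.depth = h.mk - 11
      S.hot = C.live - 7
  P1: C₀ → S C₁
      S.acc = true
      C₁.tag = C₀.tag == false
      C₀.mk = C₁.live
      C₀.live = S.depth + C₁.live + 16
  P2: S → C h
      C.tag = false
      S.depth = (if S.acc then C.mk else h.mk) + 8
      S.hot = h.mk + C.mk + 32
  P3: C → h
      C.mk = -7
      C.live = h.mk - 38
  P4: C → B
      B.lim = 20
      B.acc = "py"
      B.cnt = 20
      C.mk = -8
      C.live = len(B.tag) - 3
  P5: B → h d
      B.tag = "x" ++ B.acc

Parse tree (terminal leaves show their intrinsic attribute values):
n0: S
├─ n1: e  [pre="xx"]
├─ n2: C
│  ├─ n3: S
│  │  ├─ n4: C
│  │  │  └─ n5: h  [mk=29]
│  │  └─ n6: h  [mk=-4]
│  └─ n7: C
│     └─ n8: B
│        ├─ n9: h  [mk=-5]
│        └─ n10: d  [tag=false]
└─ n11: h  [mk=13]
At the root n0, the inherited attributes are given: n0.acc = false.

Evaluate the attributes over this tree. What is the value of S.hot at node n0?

10

1. n0.acc = false  [given at root]
2. n1.pre = "xx"  [terminal]
3. n2.tag = false  [S.acc == true]
4. n3.acc = true  [true]
5. n4.tag = false  [false]
6. n5.mk = 29  [terminal]
7. n4.mk = -7  [-7]
8. n4.live = -9  [h.mk - 38]
9. n6.mk = -4  [terminal]
10. n3.depth = 1  [(if S.acc then C.mk else h.mk) + 8]
11. n3.hot = 21  [h.mk + C.mk + 32]
12. n7.tag = true  [C₀.tag == false]
13. n8.lim = 20  [20]
14. n8.acc = "py"  ["py"]
15. n8.cnt = 20  [20]
16. n9.mk = -5  [terminal]
17. n10.tag = false  [terminal]
18. n8.tag = "xpy"  ["x" ++ B.acc]
19. n7.mk = -8  [-8]
20. n7.live = 0  [len(B.tag) - 3]
21. n2.mk = 0  [C₁.live]
22. n2.live = 17  [S.depth + C₁.live + 16]
23. n11.mk = 13  [terminal]
24. n0.depth = 2  [h.mk - 11]
25. n0.hot = 10  [C.live - 7]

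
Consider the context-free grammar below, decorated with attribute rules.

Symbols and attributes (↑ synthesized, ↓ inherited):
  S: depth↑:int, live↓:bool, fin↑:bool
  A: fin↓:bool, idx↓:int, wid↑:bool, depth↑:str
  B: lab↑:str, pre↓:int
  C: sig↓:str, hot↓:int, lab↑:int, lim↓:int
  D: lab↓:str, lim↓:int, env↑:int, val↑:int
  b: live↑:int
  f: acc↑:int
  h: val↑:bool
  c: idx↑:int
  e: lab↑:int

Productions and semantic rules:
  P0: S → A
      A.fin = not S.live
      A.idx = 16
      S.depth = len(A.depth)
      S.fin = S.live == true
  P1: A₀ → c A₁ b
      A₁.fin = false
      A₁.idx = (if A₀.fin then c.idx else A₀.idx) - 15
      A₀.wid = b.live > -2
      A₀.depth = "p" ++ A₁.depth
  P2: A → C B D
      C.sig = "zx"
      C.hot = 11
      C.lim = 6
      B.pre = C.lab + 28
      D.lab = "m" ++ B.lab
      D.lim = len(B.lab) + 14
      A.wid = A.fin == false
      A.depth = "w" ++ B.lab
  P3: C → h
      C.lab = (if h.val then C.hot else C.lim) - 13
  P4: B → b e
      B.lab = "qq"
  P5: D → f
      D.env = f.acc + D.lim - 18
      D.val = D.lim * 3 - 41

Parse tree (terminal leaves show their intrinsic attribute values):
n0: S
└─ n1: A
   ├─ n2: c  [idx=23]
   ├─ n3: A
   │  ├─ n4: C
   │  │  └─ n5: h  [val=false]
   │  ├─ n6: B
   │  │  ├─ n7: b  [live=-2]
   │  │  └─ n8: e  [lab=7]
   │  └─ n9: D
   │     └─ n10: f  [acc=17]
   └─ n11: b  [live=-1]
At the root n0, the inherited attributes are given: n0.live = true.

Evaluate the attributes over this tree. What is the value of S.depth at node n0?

1. n0.live = true  [given at root]
2. n1.fin = false  [not S.live]
3. n1.idx = 16  [16]
4. n2.idx = 23  [terminal]
5. n3.fin = false  [false]
6. n3.idx = 1  [(if A₀.fin then c.idx else A₀.idx) - 15]
7. n4.sig = "zx"  ["zx"]
8. n4.hot = 11  [11]
9. n4.lim = 6  [6]
10. n5.val = false  [terminal]
11. n4.lab = -7  [(if h.val then C.hot else C.lim) - 13]
12. n6.pre = 21  [C.lab + 28]
13. n7.live = -2  [terminal]
14. n8.lab = 7  [terminal]
15. n6.lab = "qq"  ["qq"]
16. n9.lab = "mqq"  ["m" ++ B.lab]
17. n9.lim = 16  [len(B.lab) + 14]
18. n10.acc = 17  [terminal]
19. n9.env = 15  [f.acc + D.lim - 18]
20. n9.val = 7  [D.lim * 3 - 41]
21. n3.wid = true  [A.fin == false]
22. n3.depth = "wqq"  ["w" ++ B.lab]
23. n11.live = -1  [terminal]
24. n1.wid = true  [b.live > -2]
25. n1.depth = "pwqq"  ["p" ++ A₁.depth]
26. n0.depth = 4  [len(A.depth)]
27. n0.fin = true  [S.live == true]

4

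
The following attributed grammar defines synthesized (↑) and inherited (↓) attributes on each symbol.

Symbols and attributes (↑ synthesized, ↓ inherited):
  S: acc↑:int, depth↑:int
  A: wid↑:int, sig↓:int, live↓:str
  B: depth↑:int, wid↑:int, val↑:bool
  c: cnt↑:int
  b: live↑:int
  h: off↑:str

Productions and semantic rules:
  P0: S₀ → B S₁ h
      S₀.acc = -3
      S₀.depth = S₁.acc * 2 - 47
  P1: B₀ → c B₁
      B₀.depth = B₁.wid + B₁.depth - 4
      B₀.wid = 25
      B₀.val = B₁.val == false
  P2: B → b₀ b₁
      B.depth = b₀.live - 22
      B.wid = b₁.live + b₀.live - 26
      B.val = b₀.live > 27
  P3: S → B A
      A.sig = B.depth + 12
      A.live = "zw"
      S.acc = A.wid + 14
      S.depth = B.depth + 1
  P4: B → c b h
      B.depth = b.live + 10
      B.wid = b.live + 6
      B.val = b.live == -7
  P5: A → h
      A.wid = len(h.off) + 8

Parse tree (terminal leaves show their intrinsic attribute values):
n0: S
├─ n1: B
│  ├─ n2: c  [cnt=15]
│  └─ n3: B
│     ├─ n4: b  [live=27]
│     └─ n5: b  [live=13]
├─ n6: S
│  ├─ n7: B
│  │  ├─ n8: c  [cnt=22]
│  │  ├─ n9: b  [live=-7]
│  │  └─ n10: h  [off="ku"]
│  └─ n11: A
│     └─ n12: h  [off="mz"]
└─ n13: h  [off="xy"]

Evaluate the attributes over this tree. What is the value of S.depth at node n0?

1

1. n2.cnt = 15  [terminal]
2. n4.live = 27  [terminal]
3. n5.live = 13  [terminal]
4. n3.depth = 5  [b₀.live - 22]
5. n3.wid = 14  [b₁.live + b₀.live - 26]
6. n3.val = false  [b₀.live > 27]
7. n1.depth = 15  [B₁.wid + B₁.depth - 4]
8. n1.wid = 25  [25]
9. n1.val = true  [B₁.val == false]
10. n8.cnt = 22  [terminal]
11. n9.live = -7  [terminal]
12. n10.off = "ku"  [terminal]
13. n7.depth = 3  [b.live + 10]
14. n7.wid = -1  [b.live + 6]
15. n7.val = true  [b.live == -7]
16. n11.sig = 15  [B.depth + 12]
17. n11.live = "zw"  ["zw"]
18. n12.off = "mz"  [terminal]
19. n11.wid = 10  [len(h.off) + 8]
20. n6.acc = 24  [A.wid + 14]
21. n6.depth = 4  [B.depth + 1]
22. n13.off = "xy"  [terminal]
23. n0.acc = -3  [-3]
24. n0.depth = 1  [S₁.acc * 2 - 47]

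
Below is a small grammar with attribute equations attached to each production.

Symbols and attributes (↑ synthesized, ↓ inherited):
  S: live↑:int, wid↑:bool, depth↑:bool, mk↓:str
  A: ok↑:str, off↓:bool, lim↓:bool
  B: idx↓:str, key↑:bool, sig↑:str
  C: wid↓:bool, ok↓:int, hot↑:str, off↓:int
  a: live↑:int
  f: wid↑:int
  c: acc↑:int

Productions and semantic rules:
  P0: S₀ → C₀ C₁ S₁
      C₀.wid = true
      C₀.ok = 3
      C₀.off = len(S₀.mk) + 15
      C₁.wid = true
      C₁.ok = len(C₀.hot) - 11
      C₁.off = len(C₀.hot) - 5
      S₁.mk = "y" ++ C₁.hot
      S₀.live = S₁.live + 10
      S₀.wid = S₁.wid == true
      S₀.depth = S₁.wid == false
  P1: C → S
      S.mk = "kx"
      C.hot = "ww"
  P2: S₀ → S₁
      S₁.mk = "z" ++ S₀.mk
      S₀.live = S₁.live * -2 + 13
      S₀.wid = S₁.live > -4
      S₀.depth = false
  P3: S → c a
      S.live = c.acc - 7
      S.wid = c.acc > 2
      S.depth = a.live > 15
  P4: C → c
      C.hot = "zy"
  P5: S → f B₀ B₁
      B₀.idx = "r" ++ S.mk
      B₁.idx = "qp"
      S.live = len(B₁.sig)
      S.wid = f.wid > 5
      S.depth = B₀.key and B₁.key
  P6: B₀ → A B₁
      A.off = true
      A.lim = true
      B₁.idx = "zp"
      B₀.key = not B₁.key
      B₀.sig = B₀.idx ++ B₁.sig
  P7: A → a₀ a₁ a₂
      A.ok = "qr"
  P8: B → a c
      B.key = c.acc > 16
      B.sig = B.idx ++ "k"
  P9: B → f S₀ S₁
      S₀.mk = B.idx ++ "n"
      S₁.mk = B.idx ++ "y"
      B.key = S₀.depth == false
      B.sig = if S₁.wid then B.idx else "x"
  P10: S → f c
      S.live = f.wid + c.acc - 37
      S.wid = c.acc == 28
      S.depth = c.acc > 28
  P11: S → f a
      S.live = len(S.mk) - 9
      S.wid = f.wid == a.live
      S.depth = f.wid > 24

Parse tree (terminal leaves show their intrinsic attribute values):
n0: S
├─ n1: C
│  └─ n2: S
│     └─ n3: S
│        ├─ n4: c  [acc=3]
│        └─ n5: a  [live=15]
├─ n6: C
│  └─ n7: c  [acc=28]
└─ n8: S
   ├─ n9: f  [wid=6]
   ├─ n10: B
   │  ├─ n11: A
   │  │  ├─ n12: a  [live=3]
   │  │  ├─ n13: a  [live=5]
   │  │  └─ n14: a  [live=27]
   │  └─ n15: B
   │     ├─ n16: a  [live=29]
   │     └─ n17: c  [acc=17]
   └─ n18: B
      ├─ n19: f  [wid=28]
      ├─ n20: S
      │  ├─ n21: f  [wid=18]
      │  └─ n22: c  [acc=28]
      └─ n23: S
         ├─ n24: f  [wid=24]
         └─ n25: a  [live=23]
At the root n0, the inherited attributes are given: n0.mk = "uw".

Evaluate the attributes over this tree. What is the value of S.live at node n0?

11

1. n0.mk = "uw"  [given at root]
2. n1.wid = true  [true]
3. n1.ok = 3  [3]
4. n1.off = 17  [len(S₀.mk) + 15]
5. n2.mk = "kx"  ["kx"]
6. n3.mk = "zkx"  ["z" ++ S₀.mk]
7. n4.acc = 3  [terminal]
8. n5.live = 15  [terminal]
9. n3.live = -4  [c.acc - 7]
10. n3.wid = true  [c.acc > 2]
11. n3.depth = false  [a.live > 15]
12. n2.live = 21  [S₁.live * -2 + 13]
13. n2.wid = false  [S₁.live > -4]
14. n2.depth = false  [false]
15. n1.hot = "ww"  ["ww"]
16. n6.wid = true  [true]
17. n6.ok = -9  [len(C₀.hot) - 11]
18. n6.off = -3  [len(C₀.hot) - 5]
19. n7.acc = 28  [terminal]
20. n6.hot = "zy"  ["zy"]
21. n8.mk = "yzy"  ["y" ++ C₁.hot]
22. n9.wid = 6  [terminal]
23. n10.idx = "ryzy"  ["r" ++ S.mk]
24. n11.off = true  [true]
25. n11.lim = true  [true]
26. n12.live = 3  [terminal]
27. n13.live = 5  [terminal]
28. n14.live = 27  [terminal]
29. n11.ok = "qr"  ["qr"]
30. n15.idx = "zp"  ["zp"]
31. n16.live = 29  [terminal]
32. n17.acc = 17  [terminal]
33. n15.key = true  [c.acc > 16]
34. n15.sig = "zpk"  [B.idx ++ "k"]
35. n10.key = false  [not B₁.key]
36. n10.sig = "ryzyzpk"  [B₀.idx ++ B₁.sig]
37. n18.idx = "qp"  ["qp"]
38. n19.wid = 28  [terminal]
39. n20.mk = "qpn"  [B.idx ++ "n"]
40. n21.wid = 18  [terminal]
41. n22.acc = 28  [terminal]
42. n20.live = 9  [f.wid + c.acc - 37]
43. n20.wid = true  [c.acc == 28]
44. n20.depth = false  [c.acc > 28]
45. n23.mk = "qpy"  [B.idx ++ "y"]
46. n24.wid = 24  [terminal]
47. n25.live = 23  [terminal]
48. n23.live = -6  [len(S.mk) - 9]
49. n23.wid = false  [f.wid == a.live]
50. n23.depth = false  [f.wid > 24]
51. n18.key = true  [S₀.depth == false]
52. n18.sig = "x"  [if S₁.wid then B.idx else "x"]
53. n8.live = 1  [len(B₁.sig)]
54. n8.wid = true  [f.wid > 5]
55. n8.depth = false  [B₀.key and B₁.key]
56. n0.live = 11  [S₁.live + 10]
57. n0.wid = true  [S₁.wid == true]
58. n0.depth = false  [S₁.wid == false]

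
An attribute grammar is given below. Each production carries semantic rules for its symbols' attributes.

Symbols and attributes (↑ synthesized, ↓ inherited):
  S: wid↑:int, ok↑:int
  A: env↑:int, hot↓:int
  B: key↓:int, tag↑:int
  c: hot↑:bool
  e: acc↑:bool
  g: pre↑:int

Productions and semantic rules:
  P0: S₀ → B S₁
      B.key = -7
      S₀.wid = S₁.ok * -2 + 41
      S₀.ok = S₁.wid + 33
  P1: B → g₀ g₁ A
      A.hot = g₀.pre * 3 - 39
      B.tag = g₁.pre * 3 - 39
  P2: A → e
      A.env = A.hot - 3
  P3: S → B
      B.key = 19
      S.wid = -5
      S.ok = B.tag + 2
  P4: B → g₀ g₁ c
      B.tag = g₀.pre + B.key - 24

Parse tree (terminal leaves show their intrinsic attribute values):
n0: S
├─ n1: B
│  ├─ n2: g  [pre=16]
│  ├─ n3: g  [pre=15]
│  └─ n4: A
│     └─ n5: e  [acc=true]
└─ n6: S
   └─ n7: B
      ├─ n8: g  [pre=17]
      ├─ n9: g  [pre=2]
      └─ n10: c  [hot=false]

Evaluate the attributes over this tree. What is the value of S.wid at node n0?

1. n1.key = -7  [-7]
2. n2.pre = 16  [terminal]
3. n3.pre = 15  [terminal]
4. n4.hot = 9  [g₀.pre * 3 - 39]
5. n5.acc = true  [terminal]
6. n4.env = 6  [A.hot - 3]
7. n1.tag = 6  [g₁.pre * 3 - 39]
8. n7.key = 19  [19]
9. n8.pre = 17  [terminal]
10. n9.pre = 2  [terminal]
11. n10.hot = false  [terminal]
12. n7.tag = 12  [g₀.pre + B.key - 24]
13. n6.wid = -5  [-5]
14. n6.ok = 14  [B.tag + 2]
15. n0.wid = 13  [S₁.ok * -2 + 41]
16. n0.ok = 28  [S₁.wid + 33]

13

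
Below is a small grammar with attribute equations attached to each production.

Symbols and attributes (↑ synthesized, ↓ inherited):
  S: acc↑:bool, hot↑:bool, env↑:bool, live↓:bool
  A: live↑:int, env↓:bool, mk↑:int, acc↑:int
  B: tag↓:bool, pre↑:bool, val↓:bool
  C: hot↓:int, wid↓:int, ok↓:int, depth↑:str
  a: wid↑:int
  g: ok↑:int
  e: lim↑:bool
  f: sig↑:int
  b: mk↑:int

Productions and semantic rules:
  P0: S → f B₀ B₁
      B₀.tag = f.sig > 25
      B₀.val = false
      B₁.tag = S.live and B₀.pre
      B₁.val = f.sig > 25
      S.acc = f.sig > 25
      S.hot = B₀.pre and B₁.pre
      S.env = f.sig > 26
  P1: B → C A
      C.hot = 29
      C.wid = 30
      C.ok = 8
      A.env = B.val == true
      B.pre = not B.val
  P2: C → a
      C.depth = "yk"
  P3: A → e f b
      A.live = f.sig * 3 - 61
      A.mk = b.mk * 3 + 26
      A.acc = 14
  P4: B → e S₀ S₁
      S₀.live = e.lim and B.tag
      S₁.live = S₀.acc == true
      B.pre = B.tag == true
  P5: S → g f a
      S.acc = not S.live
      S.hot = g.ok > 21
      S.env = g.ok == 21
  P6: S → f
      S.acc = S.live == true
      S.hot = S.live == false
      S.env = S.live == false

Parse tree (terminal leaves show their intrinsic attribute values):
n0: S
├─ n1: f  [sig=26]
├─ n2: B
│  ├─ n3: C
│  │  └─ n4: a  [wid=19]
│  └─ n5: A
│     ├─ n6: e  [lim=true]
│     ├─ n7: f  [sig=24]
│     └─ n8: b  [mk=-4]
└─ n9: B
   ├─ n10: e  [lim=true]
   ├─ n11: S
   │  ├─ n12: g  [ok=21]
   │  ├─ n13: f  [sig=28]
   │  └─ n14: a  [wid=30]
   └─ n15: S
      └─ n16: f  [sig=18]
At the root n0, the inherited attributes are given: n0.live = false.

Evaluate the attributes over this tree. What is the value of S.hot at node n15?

false

1. n0.live = false  [given at root]
2. n1.sig = 26  [terminal]
3. n2.tag = true  [f.sig > 25]
4. n2.val = false  [false]
5. n3.hot = 29  [29]
6. n3.wid = 30  [30]
7. n3.ok = 8  [8]
8. n4.wid = 19  [terminal]
9. n3.depth = "yk"  ["yk"]
10. n5.env = false  [B.val == true]
11. n6.lim = true  [terminal]
12. n7.sig = 24  [terminal]
13. n8.mk = -4  [terminal]
14. n5.live = 11  [f.sig * 3 - 61]
15. n5.mk = 14  [b.mk * 3 + 26]
16. n5.acc = 14  [14]
17. n2.pre = true  [not B.val]
18. n9.tag = false  [S.live and B₀.pre]
19. n9.val = true  [f.sig > 25]
20. n10.lim = true  [terminal]
21. n11.live = false  [e.lim and B.tag]
22. n12.ok = 21  [terminal]
23. n13.sig = 28  [terminal]
24. n14.wid = 30  [terminal]
25. n11.acc = true  [not S.live]
26. n11.hot = false  [g.ok > 21]
27. n11.env = true  [g.ok == 21]
28. n15.live = true  [S₀.acc == true]
29. n16.sig = 18  [terminal]
30. n15.acc = true  [S.live == true]
31. n15.hot = false  [S.live == false]
32. n15.env = false  [S.live == false]
33. n9.pre = false  [B.tag == true]
34. n0.acc = true  [f.sig > 25]
35. n0.hot = false  [B₀.pre and B₁.pre]
36. n0.env = false  [f.sig > 26]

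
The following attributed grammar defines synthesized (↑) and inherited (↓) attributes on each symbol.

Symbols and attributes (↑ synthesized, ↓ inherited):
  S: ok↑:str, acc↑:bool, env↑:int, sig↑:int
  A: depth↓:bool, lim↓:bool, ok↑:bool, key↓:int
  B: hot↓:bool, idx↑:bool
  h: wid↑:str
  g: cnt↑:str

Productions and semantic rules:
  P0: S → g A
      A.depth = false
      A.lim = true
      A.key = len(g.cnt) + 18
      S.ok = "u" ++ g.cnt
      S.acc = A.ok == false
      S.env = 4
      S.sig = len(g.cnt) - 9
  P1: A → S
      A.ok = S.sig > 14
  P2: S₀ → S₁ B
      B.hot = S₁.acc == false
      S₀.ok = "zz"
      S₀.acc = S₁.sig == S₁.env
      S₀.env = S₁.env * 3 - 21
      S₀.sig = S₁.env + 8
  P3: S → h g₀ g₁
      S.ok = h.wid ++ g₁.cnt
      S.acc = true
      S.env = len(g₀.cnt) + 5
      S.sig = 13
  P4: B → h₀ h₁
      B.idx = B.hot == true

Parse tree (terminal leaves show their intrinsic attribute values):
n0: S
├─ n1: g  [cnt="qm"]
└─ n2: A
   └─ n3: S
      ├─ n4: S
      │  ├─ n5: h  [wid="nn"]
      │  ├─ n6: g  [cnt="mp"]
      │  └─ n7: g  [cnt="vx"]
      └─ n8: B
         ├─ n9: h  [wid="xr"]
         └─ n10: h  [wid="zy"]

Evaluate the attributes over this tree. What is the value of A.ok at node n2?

1. n1.cnt = "qm"  [terminal]
2. n2.depth = false  [false]
3. n2.lim = true  [true]
4. n2.key = 20  [len(g.cnt) + 18]
5. n5.wid = "nn"  [terminal]
6. n6.cnt = "mp"  [terminal]
7. n7.cnt = "vx"  [terminal]
8. n4.ok = "nnvx"  [h.wid ++ g₁.cnt]
9. n4.acc = true  [true]
10. n4.env = 7  [len(g₀.cnt) + 5]
11. n4.sig = 13  [13]
12. n8.hot = false  [S₁.acc == false]
13. n9.wid = "xr"  [terminal]
14. n10.wid = "zy"  [terminal]
15. n8.idx = false  [B.hot == true]
16. n3.ok = "zz"  ["zz"]
17. n3.acc = false  [S₁.sig == S₁.env]
18. n3.env = 0  [S₁.env * 3 - 21]
19. n3.sig = 15  [S₁.env + 8]
20. n2.ok = true  [S.sig > 14]
21. n0.ok = "uqm"  ["u" ++ g.cnt]
22. n0.acc = false  [A.ok == false]
23. n0.env = 4  [4]
24. n0.sig = -7  [len(g.cnt) - 9]

true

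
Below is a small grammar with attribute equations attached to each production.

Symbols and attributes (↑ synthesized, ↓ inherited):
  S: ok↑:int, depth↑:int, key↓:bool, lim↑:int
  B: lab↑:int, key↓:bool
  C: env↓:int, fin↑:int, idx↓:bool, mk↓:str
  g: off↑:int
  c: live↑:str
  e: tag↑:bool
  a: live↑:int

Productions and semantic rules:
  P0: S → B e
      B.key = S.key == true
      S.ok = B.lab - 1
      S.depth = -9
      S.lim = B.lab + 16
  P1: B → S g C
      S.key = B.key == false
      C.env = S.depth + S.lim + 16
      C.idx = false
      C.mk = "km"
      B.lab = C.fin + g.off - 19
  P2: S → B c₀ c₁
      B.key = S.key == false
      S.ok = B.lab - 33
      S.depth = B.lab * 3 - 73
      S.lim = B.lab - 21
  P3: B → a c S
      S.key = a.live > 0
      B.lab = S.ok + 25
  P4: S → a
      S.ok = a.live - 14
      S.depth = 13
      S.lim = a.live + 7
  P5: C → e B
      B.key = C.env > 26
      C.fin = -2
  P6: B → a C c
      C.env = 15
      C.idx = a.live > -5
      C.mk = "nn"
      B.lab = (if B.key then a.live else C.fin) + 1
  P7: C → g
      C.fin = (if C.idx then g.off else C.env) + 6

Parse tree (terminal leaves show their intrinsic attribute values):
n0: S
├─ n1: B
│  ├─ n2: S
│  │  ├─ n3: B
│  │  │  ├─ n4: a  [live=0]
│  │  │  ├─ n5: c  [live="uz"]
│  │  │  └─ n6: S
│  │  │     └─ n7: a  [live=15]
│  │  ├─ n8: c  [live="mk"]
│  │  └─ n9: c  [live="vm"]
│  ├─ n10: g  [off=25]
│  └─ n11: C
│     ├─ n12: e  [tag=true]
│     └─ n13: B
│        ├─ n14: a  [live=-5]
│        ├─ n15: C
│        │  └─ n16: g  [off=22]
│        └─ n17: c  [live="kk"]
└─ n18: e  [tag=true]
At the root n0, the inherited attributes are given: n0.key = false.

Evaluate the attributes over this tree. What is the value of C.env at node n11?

1. n0.key = false  [given at root]
2. n1.key = false  [S.key == true]
3. n2.key = true  [B.key == false]
4. n3.key = false  [S.key == false]
5. n4.live = 0  [terminal]
6. n5.live = "uz"  [terminal]
7. n6.key = false  [a.live > 0]
8. n7.live = 15  [terminal]
9. n6.ok = 1  [a.live - 14]
10. n6.depth = 13  [13]
11. n6.lim = 22  [a.live + 7]
12. n3.lab = 26  [S.ok + 25]
13. n8.live = "mk"  [terminal]
14. n9.live = "vm"  [terminal]
15. n2.ok = -7  [B.lab - 33]
16. n2.depth = 5  [B.lab * 3 - 73]
17. n2.lim = 5  [B.lab - 21]
18. n10.off = 25  [terminal]
19. n11.env = 26  [S.depth + S.lim + 16]
20. n11.idx = false  [false]
21. n11.mk = "km"  ["km"]
22. n12.tag = true  [terminal]
23. n13.key = false  [C.env > 26]
24. n14.live = -5  [terminal]
25. n15.env = 15  [15]
26. n15.idx = false  [a.live > -5]
27. n15.mk = "nn"  ["nn"]
28. n16.off = 22  [terminal]
29. n15.fin = 21  [(if C.idx then g.off else C.env) + 6]
30. n17.live = "kk"  [terminal]
31. n13.lab = 22  [(if B.key then a.live else C.fin) + 1]
32. n11.fin = -2  [-2]
33. n1.lab = 4  [C.fin + g.off - 19]
34. n18.tag = true  [terminal]
35. n0.ok = 3  [B.lab - 1]
36. n0.depth = -9  [-9]
37. n0.lim = 20  [B.lab + 16]

26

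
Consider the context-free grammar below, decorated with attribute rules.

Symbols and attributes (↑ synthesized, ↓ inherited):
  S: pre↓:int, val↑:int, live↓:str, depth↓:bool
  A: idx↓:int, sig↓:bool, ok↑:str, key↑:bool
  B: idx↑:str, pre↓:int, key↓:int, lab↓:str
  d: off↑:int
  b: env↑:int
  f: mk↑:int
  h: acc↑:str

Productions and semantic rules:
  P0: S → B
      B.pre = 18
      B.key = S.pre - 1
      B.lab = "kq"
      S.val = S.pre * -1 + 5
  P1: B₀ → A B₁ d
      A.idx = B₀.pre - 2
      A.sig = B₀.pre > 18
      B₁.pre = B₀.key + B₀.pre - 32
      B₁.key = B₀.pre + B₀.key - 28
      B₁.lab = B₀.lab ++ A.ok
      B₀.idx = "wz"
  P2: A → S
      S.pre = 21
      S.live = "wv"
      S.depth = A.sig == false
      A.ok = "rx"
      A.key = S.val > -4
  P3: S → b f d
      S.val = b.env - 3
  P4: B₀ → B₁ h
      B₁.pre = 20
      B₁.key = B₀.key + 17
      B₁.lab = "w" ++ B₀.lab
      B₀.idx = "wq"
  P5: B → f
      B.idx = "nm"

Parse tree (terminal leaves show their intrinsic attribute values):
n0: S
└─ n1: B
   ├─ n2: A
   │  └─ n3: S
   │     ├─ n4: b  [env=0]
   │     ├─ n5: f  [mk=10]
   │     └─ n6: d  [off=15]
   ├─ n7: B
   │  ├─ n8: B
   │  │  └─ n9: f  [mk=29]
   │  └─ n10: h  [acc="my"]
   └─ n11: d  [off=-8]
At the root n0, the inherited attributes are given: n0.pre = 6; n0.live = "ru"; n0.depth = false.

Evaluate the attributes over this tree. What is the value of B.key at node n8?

12

1. n0.pre = 6  [given at root]
2. n0.live = "ru"  [given at root]
3. n0.depth = false  [given at root]
4. n1.pre = 18  [18]
5. n1.key = 5  [S.pre - 1]
6. n1.lab = "kq"  ["kq"]
7. n2.idx = 16  [B₀.pre - 2]
8. n2.sig = false  [B₀.pre > 18]
9. n3.pre = 21  [21]
10. n3.live = "wv"  ["wv"]
11. n3.depth = true  [A.sig == false]
12. n4.env = 0  [terminal]
13. n5.mk = 10  [terminal]
14. n6.off = 15  [terminal]
15. n3.val = -3  [b.env - 3]
16. n2.ok = "rx"  ["rx"]
17. n2.key = true  [S.val > -4]
18. n7.pre = -9  [B₀.key + B₀.pre - 32]
19. n7.key = -5  [B₀.pre + B₀.key - 28]
20. n7.lab = "kqrx"  [B₀.lab ++ A.ok]
21. n8.pre = 20  [20]
22. n8.key = 12  [B₀.key + 17]
23. n8.lab = "wkqrx"  ["w" ++ B₀.lab]
24. n9.mk = 29  [terminal]
25. n8.idx = "nm"  ["nm"]
26. n10.acc = "my"  [terminal]
27. n7.idx = "wq"  ["wq"]
28. n11.off = -8  [terminal]
29. n1.idx = "wz"  ["wz"]
30. n0.val = -1  [S.pre * -1 + 5]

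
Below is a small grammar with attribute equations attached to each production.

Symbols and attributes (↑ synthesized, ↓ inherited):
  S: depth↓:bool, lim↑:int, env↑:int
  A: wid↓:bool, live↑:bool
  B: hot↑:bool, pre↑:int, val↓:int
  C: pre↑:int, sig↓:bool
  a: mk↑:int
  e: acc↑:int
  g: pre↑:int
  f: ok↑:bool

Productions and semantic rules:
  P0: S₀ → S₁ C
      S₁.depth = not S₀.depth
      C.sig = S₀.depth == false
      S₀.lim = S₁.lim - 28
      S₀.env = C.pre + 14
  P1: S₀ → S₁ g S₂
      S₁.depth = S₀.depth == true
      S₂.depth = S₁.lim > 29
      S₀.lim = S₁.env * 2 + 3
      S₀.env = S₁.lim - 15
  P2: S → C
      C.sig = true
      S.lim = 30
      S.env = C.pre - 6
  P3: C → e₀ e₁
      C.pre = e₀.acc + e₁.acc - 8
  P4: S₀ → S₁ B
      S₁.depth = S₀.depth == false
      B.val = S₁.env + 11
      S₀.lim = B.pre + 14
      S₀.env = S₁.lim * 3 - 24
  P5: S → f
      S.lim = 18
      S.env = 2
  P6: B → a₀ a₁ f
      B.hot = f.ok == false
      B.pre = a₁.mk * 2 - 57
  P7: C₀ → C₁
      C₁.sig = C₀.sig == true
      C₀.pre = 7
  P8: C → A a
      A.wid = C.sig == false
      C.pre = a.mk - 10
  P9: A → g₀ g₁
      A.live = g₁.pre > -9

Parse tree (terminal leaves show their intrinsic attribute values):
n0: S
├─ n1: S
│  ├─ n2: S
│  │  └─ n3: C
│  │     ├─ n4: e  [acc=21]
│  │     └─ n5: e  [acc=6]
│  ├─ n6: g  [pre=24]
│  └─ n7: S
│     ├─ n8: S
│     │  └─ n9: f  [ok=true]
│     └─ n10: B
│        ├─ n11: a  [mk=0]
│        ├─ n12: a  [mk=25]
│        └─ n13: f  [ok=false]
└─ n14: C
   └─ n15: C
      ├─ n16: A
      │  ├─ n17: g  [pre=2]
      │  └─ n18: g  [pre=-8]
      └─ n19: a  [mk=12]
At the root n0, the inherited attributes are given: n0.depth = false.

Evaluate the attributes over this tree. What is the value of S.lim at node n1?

1. n0.depth = false  [given at root]
2. n1.depth = true  [not S₀.depth]
3. n2.depth = true  [S₀.depth == true]
4. n3.sig = true  [true]
5. n4.acc = 21  [terminal]
6. n5.acc = 6  [terminal]
7. n3.pre = 19  [e₀.acc + e₁.acc - 8]
8. n2.lim = 30  [30]
9. n2.env = 13  [C.pre - 6]
10. n6.pre = 24  [terminal]
11. n7.depth = true  [S₁.lim > 29]
12. n8.depth = false  [S₀.depth == false]
13. n9.ok = true  [terminal]
14. n8.lim = 18  [18]
15. n8.env = 2  [2]
16. n10.val = 13  [S₁.env + 11]
17. n11.mk = 0  [terminal]
18. n12.mk = 25  [terminal]
19. n13.ok = false  [terminal]
20. n10.hot = true  [f.ok == false]
21. n10.pre = -7  [a₁.mk * 2 - 57]
22. n7.lim = 7  [B.pre + 14]
23. n7.env = 30  [S₁.lim * 3 - 24]
24. n1.lim = 29  [S₁.env * 2 + 3]
25. n1.env = 15  [S₁.lim - 15]
26. n14.sig = true  [S₀.depth == false]
27. n15.sig = true  [C₀.sig == true]
28. n16.wid = false  [C.sig == false]
29. n17.pre = 2  [terminal]
30. n18.pre = -8  [terminal]
31. n16.live = true  [g₁.pre > -9]
32. n19.mk = 12  [terminal]
33. n15.pre = 2  [a.mk - 10]
34. n14.pre = 7  [7]
35. n0.lim = 1  [S₁.lim - 28]
36. n0.env = 21  [C.pre + 14]

29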